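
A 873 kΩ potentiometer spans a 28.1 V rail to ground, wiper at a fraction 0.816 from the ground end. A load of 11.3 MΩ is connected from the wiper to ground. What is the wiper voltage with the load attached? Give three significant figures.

V ≈ 22.7 V

The wiper splits the pot into (1−α)R = 160.6 kΩ above and αR = 712.4 kΩ below.
Lower section ‖ load = 670.1 kΩ.
V_wiper = 28.1 × 670.1/(160.6 + 670.1) = 22.7 V.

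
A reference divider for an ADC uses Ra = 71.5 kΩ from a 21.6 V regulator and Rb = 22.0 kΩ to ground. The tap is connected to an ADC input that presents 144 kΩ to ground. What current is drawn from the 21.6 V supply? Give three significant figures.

I ≈ 0.238 mA

Rb‖R_L = 19.08 kΩ, so the source sees Ra + Rb‖R_L = 90.58 kΩ.
I = 21.6 V / 90.58 kΩ = 0.238 mA.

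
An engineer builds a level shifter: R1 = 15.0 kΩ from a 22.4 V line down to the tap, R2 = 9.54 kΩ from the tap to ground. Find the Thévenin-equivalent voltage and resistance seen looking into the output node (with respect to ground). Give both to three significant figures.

V_th is the open-circuit tap voltage: 22.4 × 9.54/(15.0 + 9.54) = 8.71 V.
With the supply zeroed, R1 and R2 appear in parallel from the tap: R_th = R1‖R2 = (15.0 × 9.54)/24.54 = 5.83 kΩ.

V_th = 8.71 V, R_th = 5.83 kΩ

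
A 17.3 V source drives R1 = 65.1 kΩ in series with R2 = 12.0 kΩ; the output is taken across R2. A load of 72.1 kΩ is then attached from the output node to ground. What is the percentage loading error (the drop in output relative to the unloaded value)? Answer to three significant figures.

12.3 %

Unloaded V = 17.3 × 12.0/77.10 = 2.6926 V.
Loaded: R2‖R_L = 10.29 kΩ, giving V = 17.3 × 10.29/75.39 = 2.3608 V.
Drop = (2.6926 − 2.3608) / 2.6926 = 12.3 %.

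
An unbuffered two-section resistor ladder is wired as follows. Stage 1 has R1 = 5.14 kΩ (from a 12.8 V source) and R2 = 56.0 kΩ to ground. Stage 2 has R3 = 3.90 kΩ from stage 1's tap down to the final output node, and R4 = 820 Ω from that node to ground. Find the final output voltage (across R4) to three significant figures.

Stage 2 presents R3+R4 = 4720 Ω as a load on stage 1's tap.
Stage 1's lower leg becomes R2‖(R3+R4) = 4353 Ω, so V_mid = 12.8 × 4353/9493 = 5.869 V.
Stage 2 is itself unloaded: V_out = V_mid × R4/(R3+R4) = 5.869 × 820/4720 = 1.02 V.

V_out ≈ 1.02 V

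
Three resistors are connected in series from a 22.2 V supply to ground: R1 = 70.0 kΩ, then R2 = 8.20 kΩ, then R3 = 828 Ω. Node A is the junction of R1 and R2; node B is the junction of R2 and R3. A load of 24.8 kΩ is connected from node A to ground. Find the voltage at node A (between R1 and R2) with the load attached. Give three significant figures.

Below node A the series string R2+R3 = 9028 Ω sits in parallel with the 24800 Ω load: 6619 Ω.
V_A = 22.2 × 6619/(70000 + 6619) = 1.92 V.

V ≈ 1.92 V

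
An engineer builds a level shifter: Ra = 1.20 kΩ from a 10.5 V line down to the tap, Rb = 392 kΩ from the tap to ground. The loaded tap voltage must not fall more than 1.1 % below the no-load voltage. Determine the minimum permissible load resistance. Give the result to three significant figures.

Output resistance R_th = Ra‖Rb = (1.20 × 392)/393.2 = 1.196 kΩ.
The fractional drop is R_th/(R_th + R_L); requiring this ≤ 0.0110 gives R_L ≥ R_th(1/0.0110 − 1) = 1.196 × 89.91 = 108 kΩ.

R_L(min) ≈ 108 kΩ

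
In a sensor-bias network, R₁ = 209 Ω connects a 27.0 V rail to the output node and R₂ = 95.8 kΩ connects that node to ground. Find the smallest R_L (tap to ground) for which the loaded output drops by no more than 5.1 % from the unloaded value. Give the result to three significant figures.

R_L(min) ≈ 3.88 kΩ

Output resistance R_th = R₁‖R₂ = (209 × 95800)/96010 = 208.5 Ω.
The fractional drop is R_th/(R_th + R_L); requiring this ≤ 0.0510 gives R_L ≥ R_th(1/0.0510 − 1) = 208.5 × 18.61 = 3.88 kΩ.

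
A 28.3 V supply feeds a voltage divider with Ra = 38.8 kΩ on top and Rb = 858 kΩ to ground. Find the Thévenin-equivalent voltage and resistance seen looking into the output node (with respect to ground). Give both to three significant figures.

V_th is the open-circuit tap voltage: 28.3 × 858/(38.8 + 858) = 27.1 V.
With the supply zeroed, Ra and Rb appear in parallel from the tap: R_th = Ra‖Rb = (38.8 × 858)/896.8 = 37.1 kΩ.

V_th = 27.1 V, R_th = 37.1 kΩ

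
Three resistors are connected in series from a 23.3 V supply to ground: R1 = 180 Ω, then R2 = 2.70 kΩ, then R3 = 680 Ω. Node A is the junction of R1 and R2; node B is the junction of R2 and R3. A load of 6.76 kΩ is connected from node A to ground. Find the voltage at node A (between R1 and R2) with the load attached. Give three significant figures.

V ≈ 21.6 V

Below node A the series string R2+R3 = 3380 Ω sits in parallel with the 6760 Ω load: 2253 Ω.
V_A = 23.3 × 2253/(180 + 2253) = 21.6 V.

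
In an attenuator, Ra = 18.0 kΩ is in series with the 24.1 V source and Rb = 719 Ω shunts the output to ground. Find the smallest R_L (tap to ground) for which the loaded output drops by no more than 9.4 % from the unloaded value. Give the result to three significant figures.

R_L(min) ≈ 6.66 kΩ

Output resistance R_th = Ra‖Rb = (18000 × 719)/18720 = 691.4 Ω.
The fractional drop is R_th/(R_th + R_L); requiring this ≤ 0.0940 gives R_L ≥ R_th(1/0.0940 − 1) = 691.4 × 9.638 = 6.66 kΩ.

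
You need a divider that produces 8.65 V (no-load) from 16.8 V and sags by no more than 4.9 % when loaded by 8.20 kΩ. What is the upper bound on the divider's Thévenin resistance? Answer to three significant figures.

R_th ≤ 423 Ω

Loading drop = R_th/(R_th + R_L) ≤ 0.0490, so R_th ≤ R_L · ε/(1−ε) = 8.20 kΩ × 0.0490/0.9510 = 423 Ω.
(Any R1, R2 with R2/(R1+R2) = 0.515 and R1‖R2 ≤ 423 Ω will meet the spec.)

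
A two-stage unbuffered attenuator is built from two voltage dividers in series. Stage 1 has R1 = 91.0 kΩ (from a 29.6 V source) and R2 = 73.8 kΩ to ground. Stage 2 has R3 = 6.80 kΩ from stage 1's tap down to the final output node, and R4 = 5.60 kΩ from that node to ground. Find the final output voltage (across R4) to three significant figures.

Stage 2 presents R3+R4 = 12.40 kΩ as a load on stage 1's tap.
Stage 1's lower leg becomes R2‖(R3+R4) = 10.62 kΩ, so V_mid = 29.6 × 10.62/101.6 = 3.092 V.
Stage 2 is itself unloaded: V_out = V_mid × R4/(R3+R4) = 3.092 × 5.60/12.40 = 1.40 V.

V_out ≈ 1.40 V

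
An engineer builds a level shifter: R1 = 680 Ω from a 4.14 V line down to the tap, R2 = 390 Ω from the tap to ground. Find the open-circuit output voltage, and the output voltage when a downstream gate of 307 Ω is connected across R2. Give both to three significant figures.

Unloaded: 1.51 V; loaded: 0.835 V

Open-circuit: V = 4.14 × 390/(680 + 390) = 1.51 V.
With the load, R2 becomes R2‖R_L = 171.8 Ω, so V = 4.14 × 171.8/851.8 = 0.835 V.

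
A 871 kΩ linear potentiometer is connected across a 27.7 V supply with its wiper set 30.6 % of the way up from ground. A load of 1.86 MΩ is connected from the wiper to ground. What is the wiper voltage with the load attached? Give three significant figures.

The wiper splits the pot into (1−α)R = 604.5 kΩ above and αR = 266.5 kΩ below.
Lower section ‖ load = 233.1 kΩ.
V_wiper = 27.7 × 233.1/(604.5 + 233.1) = 7.71 V.

V ≈ 7.71 V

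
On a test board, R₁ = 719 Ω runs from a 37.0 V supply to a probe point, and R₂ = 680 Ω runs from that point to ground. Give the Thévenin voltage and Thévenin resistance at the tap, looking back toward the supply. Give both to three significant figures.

V_th = 18.0 V, R_th = 349 Ω

V_th is the open-circuit tap voltage: 37.0 × 680/(719 + 680) = 18.0 V.
With the supply zeroed, R₁ and R₂ appear in parallel from the tap: R_th = R₁‖R₂ = (719 × 680)/1399 = 349 Ω.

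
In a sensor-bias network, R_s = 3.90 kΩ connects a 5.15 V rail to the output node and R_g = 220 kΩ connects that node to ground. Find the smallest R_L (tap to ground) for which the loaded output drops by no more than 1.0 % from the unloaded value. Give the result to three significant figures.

R_L(min) ≈ 379 kΩ

Output resistance R_th = R_s‖R_g = (3.90 × 220)/223.9 = 3.832 kΩ.
The fractional drop is R_th/(R_th + R_L); requiring this ≤ 0.0100 gives R_L ≥ R_th(1/0.0100 − 1) = 3.832 × 99.00 = 379 kΩ.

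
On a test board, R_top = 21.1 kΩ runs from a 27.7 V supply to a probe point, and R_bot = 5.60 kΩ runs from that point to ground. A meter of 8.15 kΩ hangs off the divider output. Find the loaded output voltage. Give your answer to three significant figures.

The load sits in parallel with R_bot: R_bot‖R_L = (5.60 × 8.15) / (5.60 + 8.15) = 3.319 kΩ.
V_out = 27.7 × 3.319 / (21.1 + 3.319) = 27.7 × 3.319/24.42 = 3.77 V.

V_out ≈ 3.77 V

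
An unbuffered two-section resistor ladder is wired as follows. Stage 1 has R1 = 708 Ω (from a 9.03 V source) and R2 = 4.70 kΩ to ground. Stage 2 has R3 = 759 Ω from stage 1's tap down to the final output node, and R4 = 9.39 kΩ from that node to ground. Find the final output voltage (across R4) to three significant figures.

V_out ≈ 6.85 V

Stage 2 presents R3+R4 = 10150 Ω as a load on stage 1's tap.
Stage 1's lower leg becomes R2‖(R3+R4) = 3212 Ω, so V_mid = 9.03 × 3212/3920 = 7.399 V.
Stage 2 is itself unloaded: V_out = V_mid × R4/(R3+R4) = 7.399 × 9390/10150 = 6.85 V.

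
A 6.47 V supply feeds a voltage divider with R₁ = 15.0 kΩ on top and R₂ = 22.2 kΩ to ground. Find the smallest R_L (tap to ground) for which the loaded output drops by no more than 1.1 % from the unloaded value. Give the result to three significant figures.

Output resistance R_th = R₁‖R₂ = (15.0 × 22.2)/37.20 = 8.952 kΩ.
The fractional drop is R_th/(R_th + R_L); requiring this ≤ 0.0110 gives R_L ≥ R_th(1/0.0110 − 1) = 8.952 × 89.91 = 805 kΩ.

R_L(min) ≈ 805 kΩ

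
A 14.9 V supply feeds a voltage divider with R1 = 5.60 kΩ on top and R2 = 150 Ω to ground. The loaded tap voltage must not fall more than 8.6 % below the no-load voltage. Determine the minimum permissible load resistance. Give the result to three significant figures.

Output resistance R_th = R1‖R2 = (5600 × 150)/5750 = 146.1 Ω.
The fractional drop is R_th/(R_th + R_L); requiring this ≤ 0.0860 gives R_L ≥ R_th(1/0.0860 − 1) = 146.1 × 10.63 = 1.55 kΩ.

R_L(min) ≈ 1.55 kΩ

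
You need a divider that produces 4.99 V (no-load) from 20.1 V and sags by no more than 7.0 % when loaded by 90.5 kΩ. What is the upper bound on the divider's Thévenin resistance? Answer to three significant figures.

Loading drop = R_th/(R_th + R_L) ≤ 0.0700, so R_th ≤ R_L · ε/(1−ε) = 90.5 kΩ × 0.0700/0.9300 = 6.81 kΩ.

R_th ≤ 6.81 kΩ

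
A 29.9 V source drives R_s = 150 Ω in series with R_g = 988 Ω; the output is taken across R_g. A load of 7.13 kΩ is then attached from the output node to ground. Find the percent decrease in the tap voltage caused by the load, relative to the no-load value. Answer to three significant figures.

1.79 %

The divider's output (Thévenin) resistance is R_s‖R_g = 130.2 Ω.
Fractional drop under load = R_th/(R_th + R_L) = 130.2 / (130.2 + 7130) = 0.01794.
So the output falls by 1.79 %.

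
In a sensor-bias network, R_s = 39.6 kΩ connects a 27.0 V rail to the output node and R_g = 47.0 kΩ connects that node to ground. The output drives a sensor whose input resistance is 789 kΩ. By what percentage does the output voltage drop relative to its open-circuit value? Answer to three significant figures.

2.65 %

The divider's output (Thévenin) resistance is R_s‖R_g = 21.49 kΩ.
Fractional drop under load = R_th/(R_th + R_L) = 21.49 / (21.49 + 789) = 0.02652.
So the output falls by 2.65 %.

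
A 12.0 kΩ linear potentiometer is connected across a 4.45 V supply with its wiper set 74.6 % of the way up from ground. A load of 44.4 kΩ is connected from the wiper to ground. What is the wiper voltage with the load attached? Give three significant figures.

The wiper splits the pot into (1−α)R = 3.048 kΩ above and αR = 8.952 kΩ below.
Lower section ‖ load = 7.450 kΩ.
V_wiper = 4.45 × 7.450/(3.048 + 7.450) = 3.16 V.

V ≈ 3.16 V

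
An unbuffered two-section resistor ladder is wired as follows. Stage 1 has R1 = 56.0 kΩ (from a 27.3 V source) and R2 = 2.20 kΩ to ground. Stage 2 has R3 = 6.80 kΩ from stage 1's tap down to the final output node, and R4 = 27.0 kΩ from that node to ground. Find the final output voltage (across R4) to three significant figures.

V_out ≈ 0.776 V

Stage 2 presents R3+R4 = 33.80 kΩ as a load on stage 1's tap.
Stage 1's lower leg becomes R2‖(R3+R4) = 2.066 kΩ, so V_mid = 27.3 × 2.066/58.07 = 0.9711 V.
Stage 2 is itself unloaded: V_out = V_mid × R4/(R3+R4) = 0.9711 × 27.0/33.80 = 0.776 V.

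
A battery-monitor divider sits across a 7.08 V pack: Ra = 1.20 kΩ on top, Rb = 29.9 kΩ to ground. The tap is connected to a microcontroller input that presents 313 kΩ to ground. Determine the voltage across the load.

The load sits in parallel with Rb: Rb‖R_L = (29.9 × 313) / (29.9 + 313) = 27.29 kΩ.
V_out = 7.08 × 27.29 / (1.20 + 27.29) = 7.08 × 27.29/28.49 = 6.78 V.

V_out ≈ 6.78 V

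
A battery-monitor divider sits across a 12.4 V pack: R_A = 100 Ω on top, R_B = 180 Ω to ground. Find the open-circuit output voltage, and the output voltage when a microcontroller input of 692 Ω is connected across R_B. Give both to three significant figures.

Open-circuit: V = 12.4 × 180/(100 + 180) = 7.97 V.
With the load, R_B becomes R_B‖R_L = 142.8 Ω, so V = 12.4 × 142.8/242.8 = 7.29 V.

Unloaded: 7.97 V; loaded: 7.29 V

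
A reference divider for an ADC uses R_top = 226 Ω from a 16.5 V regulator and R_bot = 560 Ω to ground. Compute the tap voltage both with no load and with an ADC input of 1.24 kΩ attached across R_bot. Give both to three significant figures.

Unloaded: 11.8 V; loaded: 10.4 V

Open-circuit: V = 16.5 × 560/(226 + 560) = 11.8 V.
With the load, R_bot becomes R_bot‖R_L = 385.8 Ω, so V = 16.5 × 385.8/611.8 = 10.4 V.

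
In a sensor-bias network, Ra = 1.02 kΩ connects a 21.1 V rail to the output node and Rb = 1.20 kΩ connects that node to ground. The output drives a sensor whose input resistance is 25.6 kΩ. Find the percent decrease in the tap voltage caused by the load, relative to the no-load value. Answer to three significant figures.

The divider's output (Thévenin) resistance is Ra‖Rb = 0.5514 kΩ.
Fractional drop under load = R_th/(R_th + R_L) = 0.5514 / (0.5514 + 25.6) = 0.02108.
So the output falls by 2.11 %.

2.11 %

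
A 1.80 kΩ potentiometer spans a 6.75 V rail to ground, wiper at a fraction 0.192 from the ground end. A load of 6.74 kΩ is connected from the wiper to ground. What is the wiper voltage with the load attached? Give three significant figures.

V ≈ 1.24 V

The wiper splits the pot into (1−α)R = 1454 Ω above and αR = 345.6 Ω below.
Lower section ‖ load = 328.7 Ω.
V_wiper = 6.75 × 328.7/(1454 + 328.7) = 1.24 V.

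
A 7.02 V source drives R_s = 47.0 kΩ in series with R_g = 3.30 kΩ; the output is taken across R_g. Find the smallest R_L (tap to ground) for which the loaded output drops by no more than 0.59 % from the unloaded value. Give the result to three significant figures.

Output resistance R_th = R_s‖R_g = (47.0 × 3.30)/50.30 = 3.083 kΩ.
The fractional drop is R_th/(R_th + R_L); requiring this ≤ 0.00590 gives R_L ≥ R_th(1/0.00590 − 1) = 3.083 × 168.5 = 520 kΩ.

R_L(min) ≈ 520 kΩ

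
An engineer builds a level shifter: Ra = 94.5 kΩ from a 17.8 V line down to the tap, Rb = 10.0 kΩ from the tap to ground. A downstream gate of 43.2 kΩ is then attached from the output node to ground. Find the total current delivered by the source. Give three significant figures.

I ≈ 0.173 mA

Rb‖R_L = 8.120 kΩ, so the source sees Ra + Rb‖R_L = 102.6 kΩ.
I = 17.8 V / 102.6 kΩ = 0.173 mA.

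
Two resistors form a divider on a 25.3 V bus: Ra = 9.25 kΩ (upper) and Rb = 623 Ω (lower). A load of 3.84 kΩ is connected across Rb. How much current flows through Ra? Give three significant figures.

Rb‖R_L = 536.0 Ω, so the source sees Ra + Rb‖R_L = 9786 Ω.
I = 25.3 V / 9786 Ω = 2.59 mA.

I ≈ 2.59 mA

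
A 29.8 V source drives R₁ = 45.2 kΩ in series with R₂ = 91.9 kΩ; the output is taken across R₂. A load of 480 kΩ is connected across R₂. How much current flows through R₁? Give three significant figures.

I ≈ 0.244 mA

R₂‖R_L = 77.13 kΩ, so the source sees R₁ + R₂‖R_L = 122.3 kΩ.
I = 29.8 V / 122.3 kΩ = 0.244 mA.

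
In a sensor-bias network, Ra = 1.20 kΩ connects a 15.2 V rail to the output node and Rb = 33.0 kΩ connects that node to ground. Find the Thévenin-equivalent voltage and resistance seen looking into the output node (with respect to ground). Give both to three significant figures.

V_th is the open-circuit tap voltage: 15.2 × 33.0/(1.20 + 33.0) = 14.7 V.
With the supply zeroed, Ra and Rb appear in parallel from the tap: R_th = Ra‖Rb = (1.20 × 33.0)/34.20 = 1.16 kΩ.

V_th = 14.7 V, R_th = 1.16 kΩ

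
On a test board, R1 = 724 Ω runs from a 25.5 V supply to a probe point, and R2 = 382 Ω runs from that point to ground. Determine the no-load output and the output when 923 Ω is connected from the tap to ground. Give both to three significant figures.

Open-circuit: V = 25.5 × 382/(724 + 382) = 8.81 V.
With the load, R2 becomes R2‖R_L = 270.2 Ω, so V = 25.5 × 270.2/994.2 = 6.93 V.

Unloaded: 8.81 V; loaded: 6.93 V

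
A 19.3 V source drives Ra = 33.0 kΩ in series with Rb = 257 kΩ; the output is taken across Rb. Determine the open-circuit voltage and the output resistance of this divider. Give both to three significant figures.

V_th is the open-circuit tap voltage: 19.3 × 257/(33.0 + 257) = 17.1 V.
With the supply zeroed, Ra and Rb appear in parallel from the tap: R_th = Ra‖Rb = (33.0 × 257)/290.0 = 29.2 kΩ.

V_th = 17.1 V, R_th = 29.2 kΩ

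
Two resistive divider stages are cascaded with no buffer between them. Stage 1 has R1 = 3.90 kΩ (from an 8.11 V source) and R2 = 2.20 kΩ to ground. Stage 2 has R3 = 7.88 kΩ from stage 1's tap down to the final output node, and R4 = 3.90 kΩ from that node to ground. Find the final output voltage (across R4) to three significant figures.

Stage 2 presents R3+R4 = 11.78 kΩ as a load on stage 1's tap.
Stage 1's lower leg becomes R2‖(R3+R4) = 1.854 kΩ, so V_mid = 8.11 × 1.854/5.754 = 2.613 V.
Stage 2 is itself unloaded: V_out = V_mid × R4/(R3+R4) = 2.613 × 3.90/11.78 = 0.865 V.

V_out ≈ 0.865 V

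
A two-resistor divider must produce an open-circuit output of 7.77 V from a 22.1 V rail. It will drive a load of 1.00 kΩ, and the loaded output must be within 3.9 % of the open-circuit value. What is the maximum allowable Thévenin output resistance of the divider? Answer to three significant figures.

R_th ≤ 40.6 Ω

Loading drop = R_th/(R_th + R_L) ≤ 0.0390, so R_th ≤ R_L · ε/(1−ε) = 1.00 kΩ × 0.0390/0.9610 = 40.6 Ω.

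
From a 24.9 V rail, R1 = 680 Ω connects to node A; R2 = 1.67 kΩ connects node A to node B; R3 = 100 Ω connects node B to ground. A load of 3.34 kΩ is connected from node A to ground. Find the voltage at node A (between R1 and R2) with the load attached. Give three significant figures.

Below node A the series string R2+R3 = 1770 Ω sits in parallel with the 3340 Ω load: 1157 Ω.
V_A = 24.9 × 1157/(680 + 1157) = 15.7 V.

V ≈ 15.7 V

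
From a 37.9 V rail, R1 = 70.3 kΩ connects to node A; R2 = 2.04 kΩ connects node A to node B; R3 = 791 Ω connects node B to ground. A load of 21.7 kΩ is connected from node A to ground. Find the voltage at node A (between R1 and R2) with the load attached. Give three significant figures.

Below node A the series string R2+R3 = 2831 Ω sits in parallel with the 21700 Ω load: 2504 Ω.
V_A = 37.9 × 2504/(70300 + 2504) = 1.30 V.

V ≈ 1.30 V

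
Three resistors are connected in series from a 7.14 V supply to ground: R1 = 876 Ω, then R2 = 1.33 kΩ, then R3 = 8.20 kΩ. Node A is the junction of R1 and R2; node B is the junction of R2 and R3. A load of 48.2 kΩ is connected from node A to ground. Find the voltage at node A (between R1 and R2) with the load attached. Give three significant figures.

Below node A the series string R2+R3 = 9530 Ω sits in parallel with the 48200 Ω load: 7957 Ω.
V_A = 7.14 × 7957/(876 + 7957) = 6.43 V.

V ≈ 6.43 V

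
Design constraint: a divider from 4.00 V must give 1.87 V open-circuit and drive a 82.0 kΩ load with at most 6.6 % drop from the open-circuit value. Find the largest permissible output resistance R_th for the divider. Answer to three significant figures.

Loading drop = R_th/(R_th + R_L) ≤ 0.0660, so R_th ≤ R_L · ε/(1−ε) = 82.0 kΩ × 0.0660/0.9340 = 5.79 kΩ.
(Any R1, R2 with R2/(R1+R2) = 0.468 and R1‖R2 ≤ 5.79 kΩ will meet the spec.)

R_th ≤ 5.79 kΩ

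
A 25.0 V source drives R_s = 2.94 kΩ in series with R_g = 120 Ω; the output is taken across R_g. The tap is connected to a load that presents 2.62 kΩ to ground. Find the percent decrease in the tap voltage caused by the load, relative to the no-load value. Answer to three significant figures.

4.22 %

The divider's output (Thévenin) resistance is R_s‖R_g = 115.3 Ω.
Fractional drop under load = R_th/(R_th + R_L) = 115.3 / (115.3 + 2620) = 0.04215.
So the output falls by 4.22 %.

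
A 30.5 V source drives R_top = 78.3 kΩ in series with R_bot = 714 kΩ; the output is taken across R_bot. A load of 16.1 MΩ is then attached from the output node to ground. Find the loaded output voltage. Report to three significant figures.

V_out ≈ 27.4 V

The load sits in parallel with R_bot: R_bot‖R_L = (714 × 16100) / (714 + 16100) = 683.7 kΩ.
V_out = 30.5 × 683.7 / (78.3 + 683.7) = 30.5 × 683.7/762.0 = 27.4 V.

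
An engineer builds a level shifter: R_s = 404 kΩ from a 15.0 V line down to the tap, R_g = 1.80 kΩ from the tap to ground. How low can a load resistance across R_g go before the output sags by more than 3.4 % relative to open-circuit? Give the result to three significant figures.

R_L(min) ≈ 50.9 kΩ

Output resistance R_th = R_s‖R_g = (404 × 1.80)/405.8 = 1.792 kΩ.
The fractional drop is R_th/(R_th + R_L); requiring this ≤ 0.0340 gives R_L ≥ R_th(1/0.0340 − 1) = 1.792 × 28.41 = 50.9 kΩ.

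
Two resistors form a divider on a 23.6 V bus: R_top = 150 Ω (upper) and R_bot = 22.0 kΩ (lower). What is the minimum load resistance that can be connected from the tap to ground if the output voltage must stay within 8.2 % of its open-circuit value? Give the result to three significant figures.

Output resistance R_th = R_top‖R_bot = (150 × 22000)/22150 = 149.0 Ω.
The fractional drop is R_th/(R_th + R_L); requiring this ≤ 0.0820 gives R_L ≥ R_th(1/0.0820 − 1) = 149.0 × 11.20 = 1.67 kΩ.

R_L(min) ≈ 1.67 kΩ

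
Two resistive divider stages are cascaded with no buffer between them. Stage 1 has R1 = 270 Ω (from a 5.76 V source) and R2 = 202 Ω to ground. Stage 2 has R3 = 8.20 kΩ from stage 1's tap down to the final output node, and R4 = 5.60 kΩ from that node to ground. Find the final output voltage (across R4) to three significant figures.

V_out ≈ 0.992 V

Stage 2 presents R3+R4 = 13800 Ω as a load on stage 1's tap.
Stage 1's lower leg becomes R2‖(R3+R4) = 199.1 Ω, so V_mid = 5.76 × 199.1/469.1 = 2.445 V.
Stage 2 is itself unloaded: V_out = V_mid × R4/(R3+R4) = 2.445 × 5600/13800 = 0.992 V.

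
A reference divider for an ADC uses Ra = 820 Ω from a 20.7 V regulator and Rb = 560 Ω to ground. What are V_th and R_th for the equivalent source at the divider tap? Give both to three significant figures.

V_th is the open-circuit tap voltage: 20.7 × 560/(820 + 560) = 8.40 V.
With the supply zeroed, Ra and Rb appear in parallel from the tap: R_th = Ra‖Rb = (820 × 560)/1380 = 333 Ω.

V_th = 8.40 V, R_th = 333 Ω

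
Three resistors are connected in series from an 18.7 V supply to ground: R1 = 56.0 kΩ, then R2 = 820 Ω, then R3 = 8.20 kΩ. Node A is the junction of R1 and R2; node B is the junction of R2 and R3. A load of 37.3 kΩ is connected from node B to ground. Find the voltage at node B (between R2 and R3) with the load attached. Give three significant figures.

At node B, R3 is in parallel with the load: R3‖R_L = 6722 Ω.
Below node A the resistance is R2 + (R3‖R_L) = 7542 Ω, so V_A = 18.7 × 7542/63540 = 2.220 V.
Then V_B = V_A × (R3‖R_L)/(R2 + R3‖R_L) = 2.220 × 6722/7542 = 1.98 V.

V ≈ 1.98 V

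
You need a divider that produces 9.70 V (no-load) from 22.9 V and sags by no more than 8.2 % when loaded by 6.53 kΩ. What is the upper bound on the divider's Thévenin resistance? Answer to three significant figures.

R_th ≤ 583 Ω

Loading drop = R_th/(R_th + R_L) ≤ 0.0820, so R_th ≤ R_L · ε/(1−ε) = 6.53 kΩ × 0.0820/0.9180 = 583 Ω.
(Any R1, R2 with R2/(R1+R2) = 0.424 and R1‖R2 ≤ 583 Ω will meet the spec.)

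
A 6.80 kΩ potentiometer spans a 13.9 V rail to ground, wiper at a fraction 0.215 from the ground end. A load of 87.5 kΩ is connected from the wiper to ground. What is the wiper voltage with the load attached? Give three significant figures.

V ≈ 2.95 V

The wiper splits the pot into (1−α)R = 5.338 kΩ above and αR = 1.462 kΩ below.
Lower section ‖ load = 1.438 kΩ.
V_wiper = 13.9 × 1.438/(5.338 + 1.438) = 2.95 V.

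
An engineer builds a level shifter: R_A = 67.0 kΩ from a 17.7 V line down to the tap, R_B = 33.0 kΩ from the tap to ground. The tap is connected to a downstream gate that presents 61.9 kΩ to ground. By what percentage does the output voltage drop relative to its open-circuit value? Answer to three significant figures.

26.3 %

Unloaded V = 17.7 × 33.0/100.0 = 5.841 V.
Loaded: R_B‖R_L = 21.52 kΩ, giving V = 17.7 × 21.52/88.52 = 4.304 V.
Drop = (5.841 − 4.304) / 5.841 = 26.3 %.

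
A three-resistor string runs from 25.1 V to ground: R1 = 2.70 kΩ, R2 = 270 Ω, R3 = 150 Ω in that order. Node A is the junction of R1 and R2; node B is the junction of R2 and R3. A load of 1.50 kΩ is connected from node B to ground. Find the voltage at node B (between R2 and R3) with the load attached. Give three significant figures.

At node B, R3 is in parallel with the load: R3‖R_L = 136.4 Ω.
Below node A the resistance is R2 + (R3‖R_L) = 406.4 Ω, so V_A = 25.1 × 406.4/3106 = 3.283 V.
Then V_B = V_A × (R3‖R_L)/(R2 + R3‖R_L) = 3.283 × 136.4/406.4 = 1.10 V.

V ≈ 1.10 V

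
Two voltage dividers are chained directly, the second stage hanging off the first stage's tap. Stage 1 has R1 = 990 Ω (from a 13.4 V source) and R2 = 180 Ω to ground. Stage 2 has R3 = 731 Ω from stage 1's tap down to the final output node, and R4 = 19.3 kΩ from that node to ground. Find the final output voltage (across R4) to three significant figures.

V_out ≈ 1.97 V

Stage 2 presents R3+R4 = 20030 Ω as a load on stage 1's tap.
Stage 1's lower leg becomes R2‖(R3+R4) = 178.4 Ω, so V_mid = 13.4 × 178.4/1168 = 2.046 V.
Stage 2 is itself unloaded: V_out = V_mid × R4/(R3+R4) = 2.046 × 19300/20030 = 1.97 V.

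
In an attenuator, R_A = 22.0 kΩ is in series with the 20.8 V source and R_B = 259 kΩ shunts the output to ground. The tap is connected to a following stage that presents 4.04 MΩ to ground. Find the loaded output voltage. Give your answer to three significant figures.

The load sits in parallel with R_B: R_B‖R_L = (259 × 4040) / (259 + 4040) = 243.4 kΩ.
V_out = 20.8 × 243.4 / (22.0 + 243.4) = 20.8 × 243.4/265.4 = 19.1 V.
(Unloaded it would have been 19.2 V.)

V_out ≈ 19.1 V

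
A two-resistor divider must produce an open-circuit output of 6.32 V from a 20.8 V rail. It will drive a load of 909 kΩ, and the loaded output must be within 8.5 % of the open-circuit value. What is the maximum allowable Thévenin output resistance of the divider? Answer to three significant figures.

Loading drop = R_th/(R_th + R_L) ≤ 0.0850, so R_th ≤ R_L · ε/(1−ε) = 909 kΩ × 0.0850/0.9150 = 84.4 kΩ.

R_th ≤ 84.4 kΩ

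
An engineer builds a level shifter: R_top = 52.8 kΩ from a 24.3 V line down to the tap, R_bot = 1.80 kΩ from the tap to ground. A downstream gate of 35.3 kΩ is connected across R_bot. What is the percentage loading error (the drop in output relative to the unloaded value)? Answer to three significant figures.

4.70 %

The divider's output (Thévenin) resistance is R_top‖R_bot = 1.741 kΩ.
Fractional drop under load = R_th/(R_th + R_L) = 1.741 / (1.741 + 35.3) = 0.04699.
So the output falls by 4.70 %.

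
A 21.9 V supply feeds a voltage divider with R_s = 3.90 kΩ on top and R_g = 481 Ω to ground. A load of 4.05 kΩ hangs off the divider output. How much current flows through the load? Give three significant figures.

I_L ≈ 0.537 mA

R_g‖R_L = 429.9 Ω; V_out = 21.9 × 429.9/4330 = 2.175 V.
I_L = V_out / R_L = 2.175 / 4.05 kΩ = 0.537 mA.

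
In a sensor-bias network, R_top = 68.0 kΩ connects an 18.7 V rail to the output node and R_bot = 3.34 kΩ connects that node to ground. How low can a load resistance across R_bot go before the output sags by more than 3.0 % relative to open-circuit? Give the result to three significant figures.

Output resistance R_th = R_top‖R_bot = (68.0 × 3.34)/71.34 = 3.184 kΩ.
The fractional drop is R_th/(R_th + R_L); requiring this ≤ 0.0300 gives R_L ≥ R_th(1/0.0300 − 1) = 3.184 × 32.33 = 103 kΩ.

R_L(min) ≈ 103 kΩ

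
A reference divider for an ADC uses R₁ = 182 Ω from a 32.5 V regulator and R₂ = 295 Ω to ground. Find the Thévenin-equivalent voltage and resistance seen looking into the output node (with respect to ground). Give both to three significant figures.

V_th = 20.1 V, R_th = 113 Ω

V_th is the open-circuit tap voltage: 32.5 × 295/(182 + 295) = 20.1 V.
With the supply zeroed, R₁ and R₂ appear in parallel from the tap: R_th = R₁‖R₂ = (182 × 295)/477.0 = 113 Ω.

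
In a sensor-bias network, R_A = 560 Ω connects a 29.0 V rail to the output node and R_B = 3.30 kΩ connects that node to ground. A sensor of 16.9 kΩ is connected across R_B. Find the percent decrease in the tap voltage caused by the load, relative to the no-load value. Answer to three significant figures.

2.75 %

The divider's output (Thévenin) resistance is R_A‖R_B = 478.8 Ω.
Fractional drop under load = R_th/(R_th + R_L) = 478.8 / (478.8 + 16900) = 0.02755.
So the output falls by 2.75 %.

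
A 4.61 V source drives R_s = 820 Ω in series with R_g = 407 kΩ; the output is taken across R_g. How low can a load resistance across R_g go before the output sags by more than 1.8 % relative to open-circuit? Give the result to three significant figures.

Output resistance R_th = R_s‖R_g = (820 × 407000)/407800 = 818.4 Ω.
The fractional drop is R_th/(R_th + R_L); requiring this ≤ 0.0180 gives R_L ≥ R_th(1/0.0180 − 1) = 818.4 × 54.56 = 44.6 kΩ.

R_L(min) ≈ 44.6 kΩ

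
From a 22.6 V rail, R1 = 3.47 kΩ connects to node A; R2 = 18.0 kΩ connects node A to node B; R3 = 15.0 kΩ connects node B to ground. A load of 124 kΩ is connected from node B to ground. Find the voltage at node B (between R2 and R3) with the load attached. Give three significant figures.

At node B, R3 is in parallel with the load: R3‖R_L = 13.38 kΩ.
Below node A the resistance is R2 + (R3‖R_L) = 31.38 kΩ, so V_A = 22.6 × 31.38/34.85 = 20.35 V.
Then V_B = V_A × (R3‖R_L)/(R2 + R3‖R_L) = 20.35 × 13.38/31.38 = 8.68 V.

V ≈ 8.68 V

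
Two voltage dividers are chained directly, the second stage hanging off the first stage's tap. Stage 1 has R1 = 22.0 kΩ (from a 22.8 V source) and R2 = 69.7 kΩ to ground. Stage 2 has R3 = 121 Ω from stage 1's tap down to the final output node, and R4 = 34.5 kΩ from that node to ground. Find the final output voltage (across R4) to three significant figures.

V_out ≈ 11.6 V

Stage 2 presents R3+R4 = 34620 Ω as a load on stage 1's tap.
Stage 1's lower leg becomes R2‖(R3+R4) = 23130 Ω, so V_mid = 22.8 × 23130/45130 = 11.69 V.
Stage 2 is itself unloaded: V_out = V_mid × R4/(R3+R4) = 11.69 × 34500/34620 = 11.6 V.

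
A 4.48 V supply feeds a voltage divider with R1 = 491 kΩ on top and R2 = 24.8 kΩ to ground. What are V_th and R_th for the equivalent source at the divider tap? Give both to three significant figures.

V_th is the open-circuit tap voltage: 4.48 × 24.8/(491 + 24.8) = 0.215 V.
With the supply zeroed, R1 and R2 appear in parallel from the tap: R_th = R1‖R2 = (491 × 24.8)/515.8 = 23.6 kΩ.

V_th = 0.215 V, R_th = 23.6 kΩ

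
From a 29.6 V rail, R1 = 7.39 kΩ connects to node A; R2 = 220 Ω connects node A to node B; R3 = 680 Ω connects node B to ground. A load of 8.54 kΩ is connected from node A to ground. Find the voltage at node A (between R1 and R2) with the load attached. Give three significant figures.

Below node A the series string R2+R3 = 900.0 Ω sits in parallel with the 8540 Ω load: 814.2 Ω.
V_A = 29.6 × 814.2/(7390 + 814.2) = 2.94 V.

V ≈ 2.94 V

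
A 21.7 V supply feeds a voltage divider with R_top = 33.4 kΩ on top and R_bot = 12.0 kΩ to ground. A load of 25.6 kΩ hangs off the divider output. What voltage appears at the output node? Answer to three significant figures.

The load sits in parallel with R_bot: R_bot‖R_L = (12.0 × 25.6) / (12.0 + 25.6) = 8.170 kΩ.
V_out = 21.7 × 8.170 / (33.4 + 8.170) = 21.7 × 8.170/41.57 = 4.26 V.
(Unloaded it would have been 5.74 V.)

V_out ≈ 4.26 V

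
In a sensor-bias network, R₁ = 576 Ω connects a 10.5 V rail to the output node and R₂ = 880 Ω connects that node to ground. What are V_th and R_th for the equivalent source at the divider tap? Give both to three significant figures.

V_th = 6.35 V, R_th = 348 Ω

V_th is the open-circuit tap voltage: 10.5 × 880/(576 + 880) = 6.35 V.
With the supply zeroed, R₁ and R₂ appear in parallel from the tap: R_th = R₁‖R₂ = (576 × 880)/1456 = 348 Ω.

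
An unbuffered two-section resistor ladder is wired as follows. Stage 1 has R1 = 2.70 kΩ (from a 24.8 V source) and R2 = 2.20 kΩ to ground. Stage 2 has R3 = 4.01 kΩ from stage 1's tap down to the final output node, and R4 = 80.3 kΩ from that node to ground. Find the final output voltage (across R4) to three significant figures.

Stage 2 presents R3+R4 = 84.31 kΩ as a load on stage 1's tap.
Stage 1's lower leg becomes R2‖(R3+R4) = 2.144 kΩ, so V_mid = 24.8 × 2.144/4.844 = 10.98 V.
Stage 2 is itself unloaded: V_out = V_mid × R4/(R3+R4) = 10.98 × 80.3/84.31 = 10.5 V.

V_out ≈ 10.5 V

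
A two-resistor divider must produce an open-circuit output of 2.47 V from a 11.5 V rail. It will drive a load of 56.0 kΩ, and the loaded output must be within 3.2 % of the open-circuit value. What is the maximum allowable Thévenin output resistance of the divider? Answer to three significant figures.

Loading drop = R_th/(R_th + R_L) ≤ 0.0320, so R_th ≤ R_L · ε/(1−ε) = 56.0 kΩ × 0.0320/0.9680 = 1.85 kΩ.
(Any R1, R2 with R2/(R1+R2) = 0.215 and R1‖R2 ≤ 1.85 kΩ will meet the spec.)

R_th ≤ 1.85 kΩ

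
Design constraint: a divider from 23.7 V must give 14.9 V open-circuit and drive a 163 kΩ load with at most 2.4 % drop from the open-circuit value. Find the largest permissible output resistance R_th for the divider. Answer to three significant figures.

Loading drop = R_th/(R_th + R_L) ≤ 0.0240, so R_th ≤ R_L · ε/(1−ε) = 163 kΩ × 0.0240/0.9760 = 4.01 kΩ.
(Any R1, R2 with R2/(R1+R2) = 0.629 and R1‖R2 ≤ 4.01 kΩ will meet the spec.)

R_th ≤ 4.01 kΩ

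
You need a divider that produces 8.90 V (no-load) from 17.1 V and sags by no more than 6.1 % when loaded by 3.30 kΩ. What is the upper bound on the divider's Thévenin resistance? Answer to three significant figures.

Loading drop = R_th/(R_th + R_L) ≤ 0.0610, so R_th ≤ R_L · ε/(1−ε) = 3.30 kΩ × 0.0610/0.9390 = 214 Ω.
(Any R1, R2 with R2/(R1+R2) = 0.520 and R1‖R2 ≤ 214 Ω will meet the spec.)

R_th ≤ 214 Ω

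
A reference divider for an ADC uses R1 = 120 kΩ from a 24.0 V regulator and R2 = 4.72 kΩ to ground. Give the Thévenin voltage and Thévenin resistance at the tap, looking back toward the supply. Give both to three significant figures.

V_th is the open-circuit tap voltage: 24.0 × 4.72/(120 + 4.72) = 0.908 V.
With the supply zeroed, R1 and R2 appear in parallel from the tap: R_th = R1‖R2 = (120 × 4.72)/124.7 = 4.54 kΩ.

V_th = 0.908 V, R_th = 4.54 kΩ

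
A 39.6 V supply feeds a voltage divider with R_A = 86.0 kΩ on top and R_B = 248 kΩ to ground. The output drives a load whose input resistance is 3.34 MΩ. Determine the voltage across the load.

V_out ≈ 28.9 V

The load sits in parallel with R_B: R_B‖R_L = (248 × 3340) / (248 + 3340) = 230.9 kΩ.
V_out = 39.6 × 230.9 / (86.0 + 230.9) = 39.6 × 230.9/316.9 = 28.9 V.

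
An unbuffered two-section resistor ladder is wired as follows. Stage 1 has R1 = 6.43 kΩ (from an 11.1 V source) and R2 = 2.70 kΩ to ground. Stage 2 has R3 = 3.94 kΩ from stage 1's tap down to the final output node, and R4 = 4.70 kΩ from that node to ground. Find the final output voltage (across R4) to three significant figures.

V_out ≈ 1.46 V

Stage 2 presents R3+R4 = 8.640 kΩ as a load on stage 1's tap.
Stage 1's lower leg becomes R2‖(R3+R4) = 2.057 kΩ, so V_mid = 11.1 × 2.057/8.487 = 2.690 V.
Stage 2 is itself unloaded: V_out = V_mid × R4/(R3+R4) = 2.690 × 4.70/8.640 = 1.46 V.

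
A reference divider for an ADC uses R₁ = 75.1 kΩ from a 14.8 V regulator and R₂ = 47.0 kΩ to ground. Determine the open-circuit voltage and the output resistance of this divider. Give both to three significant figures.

V_th = 5.70 V, R_th = 28.9 kΩ

V_th is the open-circuit tap voltage: 14.8 × 47.0/(75.1 + 47.0) = 5.70 V.
With the supply zeroed, R₁ and R₂ appear in parallel from the tap: R_th = R₁‖R₂ = (75.1 × 47.0)/122.1 = 28.9 kΩ.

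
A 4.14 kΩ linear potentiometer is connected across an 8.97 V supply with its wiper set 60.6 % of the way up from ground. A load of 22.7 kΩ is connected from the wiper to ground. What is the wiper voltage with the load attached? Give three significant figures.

The wiper splits the pot into (1−α)R = 1.631 kΩ above and αR = 2.509 kΩ below.
Lower section ‖ load = 2.259 kΩ.
V_wiper = 8.97 × 2.259/(1.631 + 2.259) = 5.21 V.

V ≈ 5.21 V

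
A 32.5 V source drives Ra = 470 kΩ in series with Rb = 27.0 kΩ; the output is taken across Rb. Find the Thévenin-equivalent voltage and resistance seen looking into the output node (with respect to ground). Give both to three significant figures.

V_th is the open-circuit tap voltage: 32.5 × 27.0/(470 + 27.0) = 1.77 V.
With the supply zeroed, Ra and Rb appear in parallel from the tap: R_th = Ra‖Rb = (470 × 27.0)/497.0 = 25.5 kΩ.

V_th = 1.77 V, R_th = 25.5 kΩ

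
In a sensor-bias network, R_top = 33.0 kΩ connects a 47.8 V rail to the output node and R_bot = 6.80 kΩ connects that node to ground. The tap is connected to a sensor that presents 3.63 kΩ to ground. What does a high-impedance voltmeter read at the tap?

The load sits in parallel with R_bot: R_bot‖R_L = (6.80 × 3.63) / (6.80 + 3.63) = 2.367 kΩ.
V_out = 47.8 × 2.367 / (33.0 + 2.367) = 47.8 × 2.367/35.37 = 3.20 V.
(Unloaded it would have been 8.17 V.)

V_out ≈ 3.20 V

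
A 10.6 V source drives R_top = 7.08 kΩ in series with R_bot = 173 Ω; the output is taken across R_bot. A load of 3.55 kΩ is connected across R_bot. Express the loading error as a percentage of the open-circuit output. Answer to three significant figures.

4.54 %

The divider's output (Thévenin) resistance is R_top‖R_bot = 168.9 Ω.
Fractional drop under load = R_th/(R_th + R_L) = 168.9 / (168.9 + 3550) = 0.04541.
So the output falls by 4.54 %.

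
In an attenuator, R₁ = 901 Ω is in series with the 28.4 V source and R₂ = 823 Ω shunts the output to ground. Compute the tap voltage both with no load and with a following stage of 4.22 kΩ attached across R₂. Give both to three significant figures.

Unloaded: 13.6 V; loaded: 12.3 V

Open-circuit: V = 28.4 × 823/(901 + 823) = 13.6 V.
With the load, R₂ becomes R₂‖R_L = 688.7 Ω, so V = 28.4 × 688.7/1590 = 12.3 V.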